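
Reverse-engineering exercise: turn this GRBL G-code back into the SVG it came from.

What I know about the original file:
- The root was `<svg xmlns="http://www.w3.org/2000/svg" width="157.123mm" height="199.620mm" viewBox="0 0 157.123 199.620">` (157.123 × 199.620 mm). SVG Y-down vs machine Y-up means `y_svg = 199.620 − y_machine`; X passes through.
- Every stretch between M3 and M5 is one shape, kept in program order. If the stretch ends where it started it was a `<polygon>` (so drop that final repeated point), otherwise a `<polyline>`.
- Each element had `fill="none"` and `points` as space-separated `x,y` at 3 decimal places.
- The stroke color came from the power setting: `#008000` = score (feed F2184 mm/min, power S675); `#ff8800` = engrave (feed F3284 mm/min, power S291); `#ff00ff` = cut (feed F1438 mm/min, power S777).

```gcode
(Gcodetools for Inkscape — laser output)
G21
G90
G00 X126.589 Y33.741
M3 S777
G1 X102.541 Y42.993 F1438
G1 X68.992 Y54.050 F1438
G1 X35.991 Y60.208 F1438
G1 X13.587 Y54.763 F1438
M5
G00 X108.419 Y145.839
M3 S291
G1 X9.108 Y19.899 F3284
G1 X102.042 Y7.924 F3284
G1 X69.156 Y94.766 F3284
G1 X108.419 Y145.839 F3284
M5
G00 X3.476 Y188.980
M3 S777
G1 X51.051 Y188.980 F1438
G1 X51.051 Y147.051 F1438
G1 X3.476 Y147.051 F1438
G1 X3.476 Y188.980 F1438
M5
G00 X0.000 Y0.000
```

<svg xmlns="http://www.w3.org/2000/svg" width="157.123mm" height="199.620mm" viewBox="0 0 157.123 199.620">
  <polyline points="126.589,165.879 102.541,156.627 68.992,145.570 35.991,139.412 13.587,144.857" fill="none" stroke="#ff00ff"/>
  <polygon points="108.419,53.781 9.108,179.721 102.042,191.696 69.156,104.854" fill="none" stroke="#ff8800"/>
  <polygon points="3.476,10.640 51.051,10.640 51.051,52.569 3.476,52.569" fill="none" stroke="#ff00ff"/>
</svg>

y_svg = 199.620 − y_m.

[1] S777→`#ff00ff` (cut); open run; points: 126.589,165.879 102.541,156.627 68.992,145.570 35.991,139.412 13.587,144.857

[2] S291→`#ff8800` (engrave); closed run; points: 108.419,53.781 9.108,179.721 102.042,191.696 69.156,104.854

[3] S777→`#ff00ff` (cut); closed run; points: 3.476,10.640 51.051,10.640 51.051,52.569 3.476,52.569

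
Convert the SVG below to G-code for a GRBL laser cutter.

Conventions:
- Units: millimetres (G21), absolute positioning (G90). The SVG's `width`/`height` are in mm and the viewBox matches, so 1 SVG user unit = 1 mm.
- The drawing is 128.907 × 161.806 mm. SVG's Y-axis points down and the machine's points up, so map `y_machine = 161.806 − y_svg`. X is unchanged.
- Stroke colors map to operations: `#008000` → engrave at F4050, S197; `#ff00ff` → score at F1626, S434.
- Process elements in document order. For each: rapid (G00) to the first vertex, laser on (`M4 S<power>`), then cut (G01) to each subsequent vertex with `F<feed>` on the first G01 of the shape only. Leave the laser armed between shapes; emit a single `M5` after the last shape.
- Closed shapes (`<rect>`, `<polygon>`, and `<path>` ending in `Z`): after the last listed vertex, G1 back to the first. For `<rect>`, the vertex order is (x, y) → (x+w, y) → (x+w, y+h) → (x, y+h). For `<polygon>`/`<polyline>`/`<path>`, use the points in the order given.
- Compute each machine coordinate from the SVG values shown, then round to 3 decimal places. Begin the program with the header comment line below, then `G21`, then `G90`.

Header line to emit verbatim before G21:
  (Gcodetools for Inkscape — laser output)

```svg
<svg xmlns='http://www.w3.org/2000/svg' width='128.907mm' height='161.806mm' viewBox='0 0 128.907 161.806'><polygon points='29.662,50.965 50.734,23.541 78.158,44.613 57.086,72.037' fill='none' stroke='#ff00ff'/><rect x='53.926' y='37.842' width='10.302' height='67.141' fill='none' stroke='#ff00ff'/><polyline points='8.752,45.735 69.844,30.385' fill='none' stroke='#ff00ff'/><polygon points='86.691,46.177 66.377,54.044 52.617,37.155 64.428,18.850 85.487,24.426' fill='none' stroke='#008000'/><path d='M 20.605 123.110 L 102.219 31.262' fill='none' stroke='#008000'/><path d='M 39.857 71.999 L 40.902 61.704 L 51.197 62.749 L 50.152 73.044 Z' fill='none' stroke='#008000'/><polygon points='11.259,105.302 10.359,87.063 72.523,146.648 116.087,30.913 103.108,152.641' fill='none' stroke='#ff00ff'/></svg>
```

viewBox `0 0 128.907 161.806` with mm width/height → 1 unit = 1 mm. Flip: y_m = 161.806 − y_svg.

**Shape 1** — `<polygon>` regular polygon, stroke `#ff00ff` → score (S434, F1626). Machine vertices: (29.662,110.841) → (50.734,138.265) → (78.158,117.193) → (57.086,89.769) → (29.662,110.841). Closed: final G1 returns to the first vertex.

**Shape 2** — `<rect>` rectangle, stroke `#ff00ff` → score (S434, F1626). Machine vertices: (53.926,123.964) → (64.228,123.964) → (64.228,56.823) → (53.926,56.823) → (53.926,123.964). Closed: final G1 returns to the first vertex.

**Shape 3** — `<polyline>` line segment, stroke `#ff00ff` → score (S434, F1626). Machine vertices: (8.752,116.071) → (69.844,131.421). Open path.

**Shape 4** — `<polygon>` regular polygon, stroke `#008000` → engrave (S197, F4050). Machine vertices: (86.691,115.629) → (66.377,107.762) → (52.617,124.651) → (64.428,142.956) → (85.487,137.380) → (86.691,115.629). Closed: final G1 returns to the first vertex.

**Shape 5** — `<path>` line segment, stroke `#008000` → engrave (S197, F4050). Machine vertices: (20.605,38.696) → (102.219,130.544). Open path.

**Shape 6** — `<path>` regular polygon, stroke `#008000` → engrave (S197, F4050). Machine vertices: (39.857,89.807) → (40.902,100.102) → (51.197,99.057) → (50.152,88.762) → (39.857,89.807). Closed: final G1 returns to the first vertex.

**Shape 7** — `<polygon>` closed polygon, stroke `#ff00ff` → score (S434, F1626). Machine vertices: (11.259,56.504) → (10.359,74.743) → (72.523,15.158) → (116.087,130.893) → (103.108,9.165) → (11.259,56.504). Closed: final G1 returns to the first vertex.

(Gcodetools for Inkscape — laser output)
G21
G90
G00 X29.662 Y110.841
M4 S434
G01 X50.734 Y138.265 F1626
G01 X78.158 Y117.193
G01 X57.086 Y89.769
G01 X29.662 Y110.841
G00 X53.926 Y123.964
M4 S434
G01 X64.228 Y123.964 F1626
G01 X64.228 Y56.823
G01 X53.926 Y56.823
G01 X53.926 Y123.964
G00 X8.752 Y116.071
M4 S434
G01 X69.844 Y131.421 F1626
G00 X86.691 Y115.629
M4 S197
G01 X66.377 Y107.762 F4050
G01 X52.617 Y124.651
G01 X64.428 Y142.956
G01 X85.487 Y137.380
G01 X86.691 Y115.629
G00 X20.605 Y38.696
M4 S197
G01 X102.219 Y130.544 F4050
G00 X39.857 Y89.807
M4 S197
G01 X40.902 Y100.102 F4050
G01 X51.197 Y99.057
G01 X50.152 Y88.762
G01 X39.857 Y89.807
G00 X11.259 Y56.504
M4 S434
G01 X10.359 Y74.743 F1626
G01 X72.523 Y15.158
G01 X116.087 Y130.893
G01 X103.108 Y9.165
G01 X11.259 Y56.504
M5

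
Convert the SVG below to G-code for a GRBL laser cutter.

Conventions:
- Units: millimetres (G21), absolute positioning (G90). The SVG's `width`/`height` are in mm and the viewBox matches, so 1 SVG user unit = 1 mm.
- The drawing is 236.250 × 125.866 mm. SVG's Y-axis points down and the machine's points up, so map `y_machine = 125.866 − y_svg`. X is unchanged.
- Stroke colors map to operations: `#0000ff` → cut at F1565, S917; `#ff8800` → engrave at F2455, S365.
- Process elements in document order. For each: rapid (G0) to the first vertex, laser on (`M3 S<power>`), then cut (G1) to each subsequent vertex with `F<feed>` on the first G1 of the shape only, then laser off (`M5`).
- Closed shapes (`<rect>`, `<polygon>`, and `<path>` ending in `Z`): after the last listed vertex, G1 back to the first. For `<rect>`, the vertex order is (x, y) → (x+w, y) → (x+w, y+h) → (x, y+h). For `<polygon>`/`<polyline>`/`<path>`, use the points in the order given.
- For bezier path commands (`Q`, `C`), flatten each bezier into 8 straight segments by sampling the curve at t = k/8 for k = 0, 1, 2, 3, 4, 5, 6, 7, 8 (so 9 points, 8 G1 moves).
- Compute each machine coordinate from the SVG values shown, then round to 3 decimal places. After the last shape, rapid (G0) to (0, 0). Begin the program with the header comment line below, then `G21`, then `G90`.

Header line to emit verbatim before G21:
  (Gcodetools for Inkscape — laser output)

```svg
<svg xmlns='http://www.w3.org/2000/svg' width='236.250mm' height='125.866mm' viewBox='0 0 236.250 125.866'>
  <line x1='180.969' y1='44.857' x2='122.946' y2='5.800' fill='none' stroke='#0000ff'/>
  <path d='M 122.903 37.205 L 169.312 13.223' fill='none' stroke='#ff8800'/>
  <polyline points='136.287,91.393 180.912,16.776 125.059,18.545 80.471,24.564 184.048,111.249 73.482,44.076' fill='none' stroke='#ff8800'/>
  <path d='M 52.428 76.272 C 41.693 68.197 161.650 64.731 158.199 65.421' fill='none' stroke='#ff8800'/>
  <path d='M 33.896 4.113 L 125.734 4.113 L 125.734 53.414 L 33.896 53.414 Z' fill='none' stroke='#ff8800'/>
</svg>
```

(Gcodetools for Inkscape — laser output)
G21
G90
G0 X180.969 Y81.009
M3 S917
G1 X122.946 Y120.066 F1565
M5
G0 X122.903 Y88.661
M3 S365
G1 X169.312 Y112.643 F2455
M5
G0 X136.287 Y34.473
M3 S365
G1 X180.912 Y109.090 F2455
G1 X125.059 Y107.321
G1 X80.471 Y101.302
G1 X184.048 Y14.617
G1 X73.482 Y81.790
M5
G0 X52.428 Y49.594
M3 S365
G1 X54.032 Y52.407 F2455
G1 X64.911 Y54.793
G1 X82.087 Y56.758
G1 X102.582 Y58.306
G1 X123.418 Y59.444
G1 X141.619 Y60.176
G1 X154.205 Y60.508
G1 X158.199 Y60.445
M5
G0 X33.896 Y121.753
M3 S365
G1 X125.734 Y121.753 F2455
G1 X125.734 Y72.452
G1 X33.896 Y72.452
G1 X33.896 Y121.753
M5
G0 X0.000 Y0.000

1 u = 1 mm; y_m = 125.866 − y.

[1] `<line>` line segment, #0000ff→cut S917 F1565: (180.969,81.009) → (122.946,120.066)

[2] `<path>` line segment, #ff8800→engrave S365 F2455: (122.903,88.661) → (169.312,112.643)

[3] `<polyline>` open polyline, #ff8800→engrave S365 F2455: (136.287,34.473) → (180.912,109.090) → (125.059,107.321) → (80.471,101.302) → (184.048,14.617) → (73.482,81.790)

[4] `<path>` cubic bezier, #ff8800→engrave S365 F2455: (52.428,49.594) → (54.032,52.407) → (64.911,54.793) → (82.087,56.758) → (102.582,58.306) → (123.418,59.444) → (141.619,60.176) → (154.205,60.508) → (158.199,60.445)

[5] `<path>` rectangle, #ff8800→engrave S365 F2455: (33.896,121.753) → (125.734,121.753) → (125.734,72.452) → (33.896,72.452) → (33.896,121.753) (closed)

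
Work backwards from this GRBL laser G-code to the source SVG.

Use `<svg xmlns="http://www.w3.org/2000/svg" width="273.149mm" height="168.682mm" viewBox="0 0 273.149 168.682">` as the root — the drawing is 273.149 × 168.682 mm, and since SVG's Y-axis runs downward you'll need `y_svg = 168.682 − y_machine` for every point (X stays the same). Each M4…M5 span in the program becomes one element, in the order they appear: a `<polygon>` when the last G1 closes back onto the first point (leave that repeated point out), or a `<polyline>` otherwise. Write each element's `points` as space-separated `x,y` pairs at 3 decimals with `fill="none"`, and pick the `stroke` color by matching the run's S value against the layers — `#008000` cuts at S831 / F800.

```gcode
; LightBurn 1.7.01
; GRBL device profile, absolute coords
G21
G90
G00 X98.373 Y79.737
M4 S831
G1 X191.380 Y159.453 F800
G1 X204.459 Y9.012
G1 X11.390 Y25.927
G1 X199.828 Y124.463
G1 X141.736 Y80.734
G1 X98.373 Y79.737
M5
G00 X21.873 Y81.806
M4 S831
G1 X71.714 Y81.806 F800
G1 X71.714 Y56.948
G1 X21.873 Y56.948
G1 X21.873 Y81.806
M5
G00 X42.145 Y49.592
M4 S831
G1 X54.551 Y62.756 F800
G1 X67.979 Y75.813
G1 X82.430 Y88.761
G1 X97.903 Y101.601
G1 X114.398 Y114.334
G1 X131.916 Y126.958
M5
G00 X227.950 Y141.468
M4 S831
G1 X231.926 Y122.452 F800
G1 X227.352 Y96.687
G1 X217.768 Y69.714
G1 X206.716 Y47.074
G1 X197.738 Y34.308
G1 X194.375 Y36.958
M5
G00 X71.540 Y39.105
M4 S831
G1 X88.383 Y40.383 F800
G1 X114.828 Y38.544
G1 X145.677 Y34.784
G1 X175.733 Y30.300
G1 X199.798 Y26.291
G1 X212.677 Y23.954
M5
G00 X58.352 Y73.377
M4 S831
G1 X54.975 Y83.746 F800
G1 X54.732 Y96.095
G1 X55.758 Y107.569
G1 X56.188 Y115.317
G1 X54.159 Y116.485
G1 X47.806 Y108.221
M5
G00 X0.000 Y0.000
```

<svg xmlns="http://www.w3.org/2000/svg" width="273.149mm" height="168.682mm" viewBox="0 0 273.149 168.682">
  <polygon points="98.373,88.945 191.380,9.229 204.459,159.670 11.390,142.755 199.828,44.219 141.736,87.948" fill="none" stroke="#008000"/>
  <polygon points="21.873,86.876 71.714,86.876 71.714,111.734 21.873,111.734" fill="none" stroke="#008000"/>
  <polyline points="42.145,119.090 54.551,105.926 67.979,92.869 82.430,79.921 97.903,67.081 114.398,54.348 131.916,41.724" fill="none" stroke="#008000"/>
  <polyline points="227.950,27.214 231.926,46.230 227.352,71.995 217.768,98.968 206.716,121.608 197.738,134.374 194.375,131.724" fill="none" stroke="#008000"/>
  <polyline points="71.540,129.577 88.383,128.299 114.828,130.138 145.677,133.898 175.733,138.382 199.798,142.391 212.677,144.728" fill="none" stroke="#008000"/>
  <polyline points="58.352,95.305 54.975,84.936 54.732,72.587 55.758,61.113 56.188,53.365 54.159,52.197 47.806,60.461" fill="none" stroke="#008000"/>
</svg>

Machine Y-up, SVG Y-down with viewBox height 168.682, so y_svg = 168.682 − y_machine; X carries over. Every run uses S831, so all elements get stroke `#008000` (cut).

Run 1: The run returns to its start, so emit a `<polygon>` with points (Y-flipped): 98.373,88.945 191.380,9.229 204.459,159.670 11.390,142.755 199.828,44.219 141.736,87.948.

Run 2: The run returns to its start, so emit a `<polygon>` with points (Y-flipped): 21.873,86.876 71.714,86.876 71.714,111.734 21.873,111.734.

Run 3: The run is open, so emit a `<polyline>` with points (Y-flipped): 42.145,119.090 54.551,105.926 67.979,92.869 82.430,79.921 97.903,67.081 114.398,54.348 131.916,41.724.

Run 4: The run is open, so emit a `<polyline>` with points (Y-flipped): 227.950,27.214 231.926,46.230 227.352,71.995 217.768,98.968 206.716,121.608 197.738,134.374 194.375,131.724.

Run 5: The run is open, so emit a `<polyline>` with points (Y-flipped): 71.540,129.577 88.383,128.299 114.828,130.138 145.677,133.898 175.733,138.382 199.798,142.391 212.677,144.728.

Run 6: The run is open, so emit a `<polyline>` with points (Y-flipped): 58.352,95.305 54.975,84.936 54.732,72.587 55.758,61.113 56.188,53.365 54.159,52.197 47.806,60.461.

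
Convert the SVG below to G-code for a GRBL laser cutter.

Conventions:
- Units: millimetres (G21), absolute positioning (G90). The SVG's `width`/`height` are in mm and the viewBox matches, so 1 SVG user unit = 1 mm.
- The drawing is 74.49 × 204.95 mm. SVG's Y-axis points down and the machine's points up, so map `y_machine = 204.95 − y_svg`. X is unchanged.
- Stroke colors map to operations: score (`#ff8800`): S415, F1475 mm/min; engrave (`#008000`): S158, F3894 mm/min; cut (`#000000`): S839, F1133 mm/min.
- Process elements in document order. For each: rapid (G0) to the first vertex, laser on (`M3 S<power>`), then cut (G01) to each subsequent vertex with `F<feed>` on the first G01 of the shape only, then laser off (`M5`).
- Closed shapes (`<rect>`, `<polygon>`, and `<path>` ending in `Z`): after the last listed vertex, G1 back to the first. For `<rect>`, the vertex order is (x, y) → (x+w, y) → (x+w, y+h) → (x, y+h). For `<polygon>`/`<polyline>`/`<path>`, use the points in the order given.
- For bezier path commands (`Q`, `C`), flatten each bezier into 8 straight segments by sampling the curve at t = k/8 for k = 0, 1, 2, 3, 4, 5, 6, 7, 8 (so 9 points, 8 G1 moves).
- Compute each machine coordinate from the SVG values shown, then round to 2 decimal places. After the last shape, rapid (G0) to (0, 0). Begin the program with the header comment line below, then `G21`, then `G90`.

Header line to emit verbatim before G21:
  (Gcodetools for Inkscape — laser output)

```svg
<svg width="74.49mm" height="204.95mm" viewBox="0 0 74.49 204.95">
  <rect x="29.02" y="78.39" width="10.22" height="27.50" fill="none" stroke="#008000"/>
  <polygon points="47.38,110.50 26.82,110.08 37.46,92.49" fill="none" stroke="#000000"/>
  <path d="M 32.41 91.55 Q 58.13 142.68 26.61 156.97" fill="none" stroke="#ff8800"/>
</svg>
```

(Gcodetools for Inkscape — laser output)
G21
G90
G0 X29.02 Y126.56
M3 S158
G01 X39.24 Y126.56 F3894
G01 X39.24 Y99.06
G01 X29.02 Y99.06
G01 X29.02 Y126.56
M5
G0 X47.38 Y94.45
M3 S839
G01 X26.82 Y94.87 F1133
G01 X37.46 Y112.46
G01 X47.38 Y94.45
M5
G0 X32.41 Y113.40
M3 S415
G01 X37.95 Y101.19 F1475
G01 X41.69 Y90.14
G01 X43.65 Y80.23
G01 X43.82 Y71.48
G01 X42.20 Y63.88
G01 X38.79 Y57.43
G01 X33.60 Y52.13
G01 X26.61 Y47.98
M5
G0 X0.00 Y0.00

Since the viewBox matches the mm dimensions, user units are millimetres directly. The only transform is the Y-flip y_m = 204.95 − y_svg.

Shape 1 is a rectangle drawn with `<rect>`. Its stroke #008000 means engrave at S158, F3894. After flipping Y the toolpath is (29.02,126.56) → (39.24,126.56) → (39.24,99.06) → (29.02,99.06) → (29.02,126.56), returning to the start.

Shape 2 is a regular polygon drawn with `<polygon>`. Its stroke #000000 means cut at S839, F1133. After flipping Y the toolpath is (47.38,94.45) → (26.82,94.87) → (37.46,112.46) → (47.38,94.45), returning to the start.

Shape 3 is a quadratic bezier drawn with `<path>`. Its stroke #ff8800 means score at S415, F1475. After flipping Y the toolpath is (32.41,113.40) → (37.95,101.19) → (41.69,90.14) → (43.65,80.23) → (43.82,71.48) → (42.20,63.88) → (38.79,57.43) → (33.60,52.13) → (26.61,47.98).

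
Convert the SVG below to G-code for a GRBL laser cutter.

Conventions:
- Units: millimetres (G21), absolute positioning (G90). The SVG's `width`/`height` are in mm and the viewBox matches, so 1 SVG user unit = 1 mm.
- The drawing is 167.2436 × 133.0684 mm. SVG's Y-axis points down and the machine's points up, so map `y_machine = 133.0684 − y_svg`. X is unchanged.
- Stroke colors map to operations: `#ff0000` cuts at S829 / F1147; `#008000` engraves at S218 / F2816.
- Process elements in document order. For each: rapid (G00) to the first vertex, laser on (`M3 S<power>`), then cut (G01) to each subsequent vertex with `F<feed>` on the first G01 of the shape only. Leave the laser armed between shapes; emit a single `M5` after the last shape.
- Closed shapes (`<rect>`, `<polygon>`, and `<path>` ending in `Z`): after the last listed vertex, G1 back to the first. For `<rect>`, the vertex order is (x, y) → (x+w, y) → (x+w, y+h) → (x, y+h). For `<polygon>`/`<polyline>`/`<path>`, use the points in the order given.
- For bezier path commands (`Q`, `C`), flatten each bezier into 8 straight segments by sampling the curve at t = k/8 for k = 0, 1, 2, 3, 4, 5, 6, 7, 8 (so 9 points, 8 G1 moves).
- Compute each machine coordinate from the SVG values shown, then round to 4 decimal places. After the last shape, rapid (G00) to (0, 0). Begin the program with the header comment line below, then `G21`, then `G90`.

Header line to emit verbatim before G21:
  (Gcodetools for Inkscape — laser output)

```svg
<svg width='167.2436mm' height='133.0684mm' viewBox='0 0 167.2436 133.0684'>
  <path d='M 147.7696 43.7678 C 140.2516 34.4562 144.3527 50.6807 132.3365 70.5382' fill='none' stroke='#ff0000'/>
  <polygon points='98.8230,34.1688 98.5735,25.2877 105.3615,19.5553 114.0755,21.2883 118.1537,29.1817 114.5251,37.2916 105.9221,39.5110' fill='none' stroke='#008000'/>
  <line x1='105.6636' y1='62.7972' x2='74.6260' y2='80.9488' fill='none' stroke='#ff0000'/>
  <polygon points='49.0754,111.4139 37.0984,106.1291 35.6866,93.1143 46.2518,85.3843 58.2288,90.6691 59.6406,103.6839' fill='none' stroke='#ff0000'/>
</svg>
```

(Gcodetools for Inkscape — laser output)
G21
G90
G00 X147.7696 Y89.3006
M3 S829
G01 X145.4408 Y91.6382 F1147
G01 X143.8763 Y91.8385
G01 X142.7510 Y90.1582
G01 X141.7399 Y86.8538
G01 X140.5179 Y82.1822
G01 X138.7600 Y76.3999
G01 X136.1412 Y69.7637
G01 X132.3365 Y62.5302
G00 X98.8230 Y98.8996
M3 S218
G01 X98.5735 Y107.7807 F2816
G01 X105.3615 Y113.5131
G01 X114.0755 Y111.7801
G01 X118.1537 Y103.8867
G01 X114.5251 Y95.7768
G01 X105.9221 Y93.5574
G01 X98.8230 Y98.8996
G00 X105.6636 Y70.2712
M3 S829
G01 X74.6260 Y52.1196 F1147
G00 X49.0754 Y21.6545
M3 S829
G01 X37.0984 Y26.9393 F1147
G01 X35.6866 Y39.9541
G01 X46.2518 Y47.6841
G01 X58.2288 Y42.3993
G01 X59.6406 Y29.3845
G01 X49.0754 Y21.6545
M5
G00 X0.0000 Y0.0000

Since the viewBox matches the mm dimensions, user units are millimetres directly. The only transform is the Y-flip y_m = 133.0684 − y_svg.

Shape 1 is a cubic bezier drawn with `<path>`. Its stroke #ff0000 means cut at S829, F1147. After flipping Y the toolpath is (147.7696,89.3006) → (145.4408,91.6382) → (143.8763,91.8385) → (142.7510,90.1582) → (141.7399,86.8538) → (140.5179,82.1822) → (138.7600,76.3999) → (136.1412,69.7637) → (132.3365,62.5302).

Shape 2 is a regular polygon drawn with `<polygon>`. Its stroke #008000 means engrave at S218, F2816. After flipping Y the toolpath is (98.8230,98.8996) → (98.5735,107.7807) → (105.3615,113.5131) → (114.0755,111.7801) → (118.1537,103.8867) → (114.5251,95.7768) → (105.9221,93.5574) → (98.8230,98.8996), returning to the start.

Shape 3 is a line segment drawn with `<line>`. Its stroke #ff0000 means cut at S829, F1147. After flipping Y the toolpath is (105.6636,70.2712) → (74.6260,52.1196).

Shape 4 is a regular polygon drawn with `<polygon>`. Its stroke #ff0000 means cut at S829, F1147. After flipping Y the toolpath is (49.0754,21.6545) → (37.0984,26.9393) → (35.6866,39.9541) → (46.2518,47.6841) → (58.2288,42.3993) → (59.6406,29.3845) → (49.0754,21.6545), returning to the start.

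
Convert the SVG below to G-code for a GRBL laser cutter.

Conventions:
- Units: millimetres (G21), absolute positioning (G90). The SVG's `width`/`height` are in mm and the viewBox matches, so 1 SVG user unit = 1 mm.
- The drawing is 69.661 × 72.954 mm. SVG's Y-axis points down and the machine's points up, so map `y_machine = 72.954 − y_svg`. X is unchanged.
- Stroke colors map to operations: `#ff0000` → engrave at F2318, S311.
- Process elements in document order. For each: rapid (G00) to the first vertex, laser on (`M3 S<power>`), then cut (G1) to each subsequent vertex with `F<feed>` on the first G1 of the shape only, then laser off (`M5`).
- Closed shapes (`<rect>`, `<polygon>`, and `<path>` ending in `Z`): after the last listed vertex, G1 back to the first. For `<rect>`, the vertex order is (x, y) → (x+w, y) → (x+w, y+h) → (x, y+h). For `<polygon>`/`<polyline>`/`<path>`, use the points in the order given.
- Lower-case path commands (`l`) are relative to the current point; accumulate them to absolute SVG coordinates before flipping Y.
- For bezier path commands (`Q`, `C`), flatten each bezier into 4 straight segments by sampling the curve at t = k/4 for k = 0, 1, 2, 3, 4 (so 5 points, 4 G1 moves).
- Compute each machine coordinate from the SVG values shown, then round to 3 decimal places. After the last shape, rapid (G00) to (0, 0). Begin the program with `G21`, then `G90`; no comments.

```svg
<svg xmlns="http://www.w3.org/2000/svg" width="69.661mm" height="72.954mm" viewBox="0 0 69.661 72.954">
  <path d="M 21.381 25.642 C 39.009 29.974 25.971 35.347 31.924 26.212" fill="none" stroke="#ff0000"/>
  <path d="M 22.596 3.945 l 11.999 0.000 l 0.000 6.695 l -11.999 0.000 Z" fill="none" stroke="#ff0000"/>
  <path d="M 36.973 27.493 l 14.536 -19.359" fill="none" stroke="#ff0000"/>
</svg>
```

G21
G90
G00 X21.381 Y47.312
M3 S311
G1 X29.628 Y44.111 F2318
G1 X31.031 Y41.977
G1 X30.244 Y42.368
G1 X31.924 Y46.742
M5
G00 X22.596 Y69.009
M3 S311
G1 X34.595 Y69.009 F2318
G1 X34.595 Y62.314
G1 X22.596 Y62.314
G1 X22.596 Y69.009
M5
G00 X36.973 Y45.461
M3 S311
G1 X51.509 Y64.820 F2318
M5
G00 X0.000 Y0.000

Since the viewBox matches the mm dimensions, user units are millimetres directly. The only transform is the Y-flip y_m = 72.954 − y_svg.

Shape 1 is a cubic bezier drawn with `<path>`. Its stroke #ff0000 means engrave at S311, F2318. After flipping Y the toolpath is (21.381,47.312) → (29.628,44.111) → (31.031,41.977) → (30.244,42.368) → (31.924,46.742).

Shape 2 is a rectangle drawn with `<path>`. Its stroke #ff0000 means engrave at S311, F2318. After flipping Y the toolpath is (22.596,69.009) → (34.595,69.009) → (34.595,62.314) → (22.596,62.314) → (22.596,69.009), returning to the start.

Shape 3 is a line segment drawn with `<path>`. Its stroke #ff0000 means engrave at S311, F2318. After flipping Y the toolpath is (36.973,45.461) → (51.509,64.820).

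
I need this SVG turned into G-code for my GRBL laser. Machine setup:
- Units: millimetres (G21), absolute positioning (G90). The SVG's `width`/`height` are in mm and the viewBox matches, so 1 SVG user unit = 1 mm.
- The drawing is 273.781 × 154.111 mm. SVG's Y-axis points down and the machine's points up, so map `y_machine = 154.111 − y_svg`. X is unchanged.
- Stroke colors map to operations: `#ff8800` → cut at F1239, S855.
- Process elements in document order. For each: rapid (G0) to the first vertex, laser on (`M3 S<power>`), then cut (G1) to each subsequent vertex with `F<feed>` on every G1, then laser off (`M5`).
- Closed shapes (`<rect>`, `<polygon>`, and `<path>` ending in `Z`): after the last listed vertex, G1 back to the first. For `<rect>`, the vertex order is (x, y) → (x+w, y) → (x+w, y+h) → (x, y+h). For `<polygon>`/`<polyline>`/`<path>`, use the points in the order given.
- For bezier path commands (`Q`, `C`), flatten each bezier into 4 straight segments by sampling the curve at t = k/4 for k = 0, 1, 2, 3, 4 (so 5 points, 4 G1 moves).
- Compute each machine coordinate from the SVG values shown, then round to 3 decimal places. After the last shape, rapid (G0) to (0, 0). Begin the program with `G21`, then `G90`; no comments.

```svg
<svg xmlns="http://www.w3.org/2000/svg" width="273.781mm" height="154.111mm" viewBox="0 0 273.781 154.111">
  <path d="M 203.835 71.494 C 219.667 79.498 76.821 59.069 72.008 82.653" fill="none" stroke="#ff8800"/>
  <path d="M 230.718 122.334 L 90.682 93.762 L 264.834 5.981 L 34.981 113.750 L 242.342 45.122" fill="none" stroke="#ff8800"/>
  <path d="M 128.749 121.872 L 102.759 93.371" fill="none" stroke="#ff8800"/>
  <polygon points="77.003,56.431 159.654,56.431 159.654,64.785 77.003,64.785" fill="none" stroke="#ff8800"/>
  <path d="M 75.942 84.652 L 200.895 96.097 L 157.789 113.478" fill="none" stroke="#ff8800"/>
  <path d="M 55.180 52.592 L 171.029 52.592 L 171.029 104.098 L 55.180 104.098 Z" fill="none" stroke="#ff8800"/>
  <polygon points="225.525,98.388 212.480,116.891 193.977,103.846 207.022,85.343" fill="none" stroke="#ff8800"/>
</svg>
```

G21
G90
G0 X203.835 Y82.617
M3 S855
G1 X190.593 Y80.813 F1239
G1 X145.663 Y82.880 F1239
G1 X96.863 Y82.026 F1239
G1 X72.008 Y71.458 F1239
M5
G0 X230.718 Y31.777
M3 S855
G1 X90.682 Y60.349 F1239
G1 X264.834 Y148.130 F1239
G1 X34.981 Y40.361 F1239
G1 X242.342 Y108.989 F1239
M5
G0 X128.749 Y32.239
M3 S855
G1 X102.759 Y60.740 F1239
M5
G0 X77.003 Y97.680
M3 S855
G1 X159.654 Y97.680 F1239
G1 X159.654 Y89.326 F1239
G1 X77.003 Y89.326 F1239
G1 X77.003 Y97.680 F1239
M5
G0 X75.942 Y69.459
M3 S855
G1 X200.895 Y58.014 F1239
G1 X157.789 Y40.633 F1239
M5
G0 X55.180 Y101.519
M3 S855
G1 X171.029 Y101.519 F1239
G1 X171.029 Y50.013 F1239
G1 X55.180 Y50.013 F1239
G1 X55.180 Y101.519 F1239
M5
G0 X225.525 Y55.723
M3 S855
G1 X212.480 Y37.220 F1239
G1 X193.977 Y50.265 F1239
G1 X207.022 Y68.768 F1239
G1 X225.525 Y55.723 F1239
M5
G0 X0.000 Y0.000

1 u = 1 mm; y_m = 154.111 − y.

[1] `<path>` cubic bezier, #ff8800→cut S855 F1239: (203.835,82.617) → (190.593,80.813) → (145.663,82.880) → (96.863,82.026) → (72.008,71.458)

[2] `<path>` open polyline, #ff8800→cut S855 F1239: (230.718,31.777) → (90.682,60.349) → (264.834,148.130) → (34.981,40.361) → (242.342,108.989)

[3] `<path>` line segment, #ff8800→cut S855 F1239: (128.749,32.239) → (102.759,60.740)

[4] `<polygon>` rectangle, #ff8800→cut S855 F1239: (77.003,97.680) → (159.654,97.680) → (159.654,89.326) → (77.003,89.326) → (77.003,97.680) (closed)

[5] `<path>` open polyline, #ff8800→cut S855 F1239: (75.942,69.459) → (200.895,58.014) → (157.789,40.633)

[6] `<path>` rectangle, #ff8800→cut S855 F1239: (55.180,101.519) → (171.029,101.519) → (171.029,50.013) → (55.180,50.013) → (55.180,101.519) (closed)

[7] `<polygon>` regular polygon, #ff8800→cut S855 F1239: (225.525,55.723) → (212.480,37.220) → (193.977,50.265) → (207.022,68.768) → (225.525,55.723) (closed)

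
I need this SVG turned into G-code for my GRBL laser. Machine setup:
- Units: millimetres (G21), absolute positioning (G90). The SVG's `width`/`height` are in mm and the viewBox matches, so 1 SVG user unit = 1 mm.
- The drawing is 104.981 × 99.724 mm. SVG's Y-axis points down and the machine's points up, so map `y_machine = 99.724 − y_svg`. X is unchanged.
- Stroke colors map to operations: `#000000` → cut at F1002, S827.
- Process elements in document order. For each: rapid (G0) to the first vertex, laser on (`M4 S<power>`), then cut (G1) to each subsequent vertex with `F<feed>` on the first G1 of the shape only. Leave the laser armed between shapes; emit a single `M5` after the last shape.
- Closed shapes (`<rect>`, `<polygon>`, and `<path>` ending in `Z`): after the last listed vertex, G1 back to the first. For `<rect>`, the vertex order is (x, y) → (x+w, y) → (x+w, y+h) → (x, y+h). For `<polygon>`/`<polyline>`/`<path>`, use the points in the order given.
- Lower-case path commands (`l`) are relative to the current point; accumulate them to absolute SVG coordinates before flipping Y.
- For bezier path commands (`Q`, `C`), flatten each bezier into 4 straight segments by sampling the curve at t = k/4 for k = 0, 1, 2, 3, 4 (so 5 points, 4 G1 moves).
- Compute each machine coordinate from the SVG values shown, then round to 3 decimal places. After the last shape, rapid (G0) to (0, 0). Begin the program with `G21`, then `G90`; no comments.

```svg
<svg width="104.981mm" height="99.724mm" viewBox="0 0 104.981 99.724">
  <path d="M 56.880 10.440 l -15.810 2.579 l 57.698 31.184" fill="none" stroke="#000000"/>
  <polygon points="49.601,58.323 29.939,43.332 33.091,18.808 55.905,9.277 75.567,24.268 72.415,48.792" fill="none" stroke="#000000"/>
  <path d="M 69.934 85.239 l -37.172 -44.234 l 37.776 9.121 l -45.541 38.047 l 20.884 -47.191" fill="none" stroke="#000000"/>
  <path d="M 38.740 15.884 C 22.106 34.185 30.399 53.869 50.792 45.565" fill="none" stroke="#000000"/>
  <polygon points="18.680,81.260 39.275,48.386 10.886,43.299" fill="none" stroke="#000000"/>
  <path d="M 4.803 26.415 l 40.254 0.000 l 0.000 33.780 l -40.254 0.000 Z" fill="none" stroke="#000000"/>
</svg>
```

1 u = 1 mm; y_m = 99.724 − y.

[1] `<path>` open polyline, #000000→cut S827 F1002: (56.880,89.284) → (41.070,86.705) → (98.768,55.521)

[2] `<polygon>` regular polygon, #000000→cut S827 F1002: (49.601,41.401) → (29.939,56.392) → (33.091,80.916) → (55.905,90.447) → (75.567,75.456) → (72.415,50.932) → (49.601,41.401) (closed)

[3] `<path>` open polyline, #000000→cut S827 F1002: (69.934,14.485) → (32.762,58.719) → (70.538,49.598) → (24.997,11.551) → (45.881,58.742)

[4] `<path>` cubic bezier, #000000→cut S827 F1002: (38.740,83.840) → (30.738,70.314) → (30.881,59.023) → (37.966,52.720) → (50.792,54.159)

[5] `<polygon>` closed polygon, #000000→cut S827 F1002: (18.680,18.464) → (39.275,51.338) → (10.886,56.425) → (18.680,18.464) (closed)

[6] `<path>` rectangle, #000000→cut S827 F1002: (4.803,73.309) → (45.057,73.309) → (45.057,39.529) → (4.803,39.529) → (4.803,73.309) (closed)

G21
G90
G0 X56.880 Y89.284
M4 S827
G1 X41.070 Y86.705 F1002
G1 X98.768 Y55.521
G0 X49.601 Y41.401
M4 S827
G1 X29.939 Y56.392 F1002
G1 X33.091 Y80.916
G1 X55.905 Y90.447
G1 X75.567 Y75.456
G1 X72.415 Y50.932
G1 X49.601 Y41.401
G0 X69.934 Y14.485
M4 S827
G1 X32.762 Y58.719 F1002
G1 X70.538 Y49.598
G1 X24.997 Y11.551
G1 X45.881 Y58.742
G0 X38.740 Y83.840
M4 S827
G1 X30.738 Y70.314 F1002
G1 X30.881 Y59.023
G1 X37.966 Y52.720
G1 X50.792 Y54.159
G0 X18.680 Y18.464
M4 S827
G1 X39.275 Y51.338 F1002
G1 X10.886 Y56.425
G1 X18.680 Y18.464
G0 X4.803 Y73.309
M4 S827
G1 X45.057 Y73.309 F1002
G1 X45.057 Y39.529
G1 X4.803 Y39.529
G1 X4.803 Y73.309
M5
G0 X0.000 Y0.000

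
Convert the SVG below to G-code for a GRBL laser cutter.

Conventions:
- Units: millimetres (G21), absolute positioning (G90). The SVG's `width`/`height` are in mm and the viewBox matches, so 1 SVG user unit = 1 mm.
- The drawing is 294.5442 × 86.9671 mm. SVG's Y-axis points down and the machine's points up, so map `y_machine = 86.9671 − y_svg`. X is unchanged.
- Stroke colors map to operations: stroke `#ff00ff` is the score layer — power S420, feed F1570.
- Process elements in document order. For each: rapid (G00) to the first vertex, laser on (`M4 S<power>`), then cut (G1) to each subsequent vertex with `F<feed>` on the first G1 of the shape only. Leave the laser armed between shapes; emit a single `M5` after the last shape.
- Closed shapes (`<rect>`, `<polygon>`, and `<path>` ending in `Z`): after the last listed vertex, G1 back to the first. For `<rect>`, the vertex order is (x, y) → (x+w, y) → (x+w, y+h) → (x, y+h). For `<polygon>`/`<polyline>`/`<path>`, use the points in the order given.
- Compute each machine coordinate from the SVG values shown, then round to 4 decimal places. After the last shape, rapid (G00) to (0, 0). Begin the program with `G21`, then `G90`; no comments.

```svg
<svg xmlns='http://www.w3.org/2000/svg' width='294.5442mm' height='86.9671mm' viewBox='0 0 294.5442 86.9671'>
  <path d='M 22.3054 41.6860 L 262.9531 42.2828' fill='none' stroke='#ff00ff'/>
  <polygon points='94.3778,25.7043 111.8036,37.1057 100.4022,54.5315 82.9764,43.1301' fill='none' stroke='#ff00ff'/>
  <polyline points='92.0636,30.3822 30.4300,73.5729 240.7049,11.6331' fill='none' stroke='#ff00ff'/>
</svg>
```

1 u = 1 mm; y_m = 86.9671 − y.

[1] `<path>` line segment, #ff00ff→score S420 F1570: (22.3054,45.2811) → (262.9531,44.6843)

[2] `<polygon>` regular polygon, #ff00ff→score S420 F1570: (94.3778,61.2628) → (111.8036,49.8614) → (100.4022,32.4356) → (82.9764,43.8370) → (94.3778,61.2628) (closed)

[3] `<polyline>` open polyline, #ff00ff→score S420 F1570: (92.0636,56.5849) → (30.4300,13.3942) → (240.7049,75.3340)

G21
G90
G00 X22.3054 Y45.2811
M4 S420
G1 X262.9531 Y44.6843 F1570
G00 X94.3778 Y61.2628
M4 S420
G1 X111.8036 Y49.8614 F1570
G1 X100.4022 Y32.4356
G1 X82.9764 Y43.8370
G1 X94.3778 Y61.2628
G00 X92.0636 Y56.5849
M4 S420
G1 X30.4300 Y13.3942 F1570
G1 X240.7049 Y75.3340
M5
G00 X0.0000 Y0.0000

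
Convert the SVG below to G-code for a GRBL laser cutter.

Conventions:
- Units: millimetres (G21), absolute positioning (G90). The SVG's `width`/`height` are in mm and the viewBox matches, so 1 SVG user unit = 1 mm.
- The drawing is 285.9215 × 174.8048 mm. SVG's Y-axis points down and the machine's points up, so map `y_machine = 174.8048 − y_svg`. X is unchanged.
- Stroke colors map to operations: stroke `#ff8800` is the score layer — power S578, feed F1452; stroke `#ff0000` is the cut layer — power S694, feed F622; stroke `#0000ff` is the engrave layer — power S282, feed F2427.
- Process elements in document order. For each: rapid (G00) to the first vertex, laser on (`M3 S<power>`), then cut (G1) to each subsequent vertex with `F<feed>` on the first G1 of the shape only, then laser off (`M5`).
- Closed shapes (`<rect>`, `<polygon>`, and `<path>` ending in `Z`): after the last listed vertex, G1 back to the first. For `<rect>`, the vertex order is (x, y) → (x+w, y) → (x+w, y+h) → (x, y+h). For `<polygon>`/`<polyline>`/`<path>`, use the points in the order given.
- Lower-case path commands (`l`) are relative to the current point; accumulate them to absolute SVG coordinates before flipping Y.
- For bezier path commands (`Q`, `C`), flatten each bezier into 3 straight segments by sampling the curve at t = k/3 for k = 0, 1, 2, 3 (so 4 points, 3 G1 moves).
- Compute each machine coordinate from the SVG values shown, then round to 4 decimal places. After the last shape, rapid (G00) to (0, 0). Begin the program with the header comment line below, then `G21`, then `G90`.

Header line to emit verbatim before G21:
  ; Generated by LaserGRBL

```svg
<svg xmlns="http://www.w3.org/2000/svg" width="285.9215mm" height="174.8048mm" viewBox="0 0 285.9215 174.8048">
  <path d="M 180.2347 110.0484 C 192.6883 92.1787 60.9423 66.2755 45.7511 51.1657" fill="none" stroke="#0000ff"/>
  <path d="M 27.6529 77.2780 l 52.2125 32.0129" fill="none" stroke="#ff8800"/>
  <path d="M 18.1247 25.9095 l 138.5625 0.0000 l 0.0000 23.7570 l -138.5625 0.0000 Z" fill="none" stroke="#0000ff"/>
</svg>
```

; Generated by LaserGRBL
G21
G90
G00 X180.2347 Y64.7564
M3 S282
G1 X154.2793 Y84.6066 F2427
G1 X90.1363 Y105.6288
G1 X45.7511 Y123.6391
M5
G00 X27.6529 Y97.5268
M3 S578
G1 X79.8654 Y65.5139 F1452
M5
G00 X18.1247 Y148.8953
M3 S282
G1 X156.6872 Y148.8953 F2427
G1 X156.6872 Y125.1383
G1 X18.1247 Y125.1383
G1 X18.1247 Y148.8953
M5
G00 X0.0000 Y0.0000

viewBox `0 0 285.9215 174.8048` with mm width/height → 1 unit = 1 mm. Flip: y_m = 174.8048 − y_svg.

**Shape 1** — `<path>` cubic bezier, stroke `#0000ff` → engrave (S282, F2427). Control points (SVG): P0=(180.2347,110.0484), P1=(192.6883,92.1787), P2=(60.9423,66.2755), P3=(45.7511,51.1657); sampled at t=k/3. Machine vertices: (180.2347,64.7564) → (154.2793,84.6066) → (90.1363,105.6288) → (45.7511,123.6391). Open path.

**Shape 2** — `<path>` line segment, stroke `#ff8800` → score (S578, F1452). Machine vertices: (27.6529,97.5268) → (79.8654,65.5139). Open path.

**Shape 3** — `<path>` rectangle, stroke `#0000ff` → engrave (S282, F2427). Machine vertices: (18.1247,148.8953) → (156.6872,148.8953) → (156.6872,125.1383) → (18.1247,125.1383) → (18.1247,148.8953). Closed: final G1 returns to the first vertex.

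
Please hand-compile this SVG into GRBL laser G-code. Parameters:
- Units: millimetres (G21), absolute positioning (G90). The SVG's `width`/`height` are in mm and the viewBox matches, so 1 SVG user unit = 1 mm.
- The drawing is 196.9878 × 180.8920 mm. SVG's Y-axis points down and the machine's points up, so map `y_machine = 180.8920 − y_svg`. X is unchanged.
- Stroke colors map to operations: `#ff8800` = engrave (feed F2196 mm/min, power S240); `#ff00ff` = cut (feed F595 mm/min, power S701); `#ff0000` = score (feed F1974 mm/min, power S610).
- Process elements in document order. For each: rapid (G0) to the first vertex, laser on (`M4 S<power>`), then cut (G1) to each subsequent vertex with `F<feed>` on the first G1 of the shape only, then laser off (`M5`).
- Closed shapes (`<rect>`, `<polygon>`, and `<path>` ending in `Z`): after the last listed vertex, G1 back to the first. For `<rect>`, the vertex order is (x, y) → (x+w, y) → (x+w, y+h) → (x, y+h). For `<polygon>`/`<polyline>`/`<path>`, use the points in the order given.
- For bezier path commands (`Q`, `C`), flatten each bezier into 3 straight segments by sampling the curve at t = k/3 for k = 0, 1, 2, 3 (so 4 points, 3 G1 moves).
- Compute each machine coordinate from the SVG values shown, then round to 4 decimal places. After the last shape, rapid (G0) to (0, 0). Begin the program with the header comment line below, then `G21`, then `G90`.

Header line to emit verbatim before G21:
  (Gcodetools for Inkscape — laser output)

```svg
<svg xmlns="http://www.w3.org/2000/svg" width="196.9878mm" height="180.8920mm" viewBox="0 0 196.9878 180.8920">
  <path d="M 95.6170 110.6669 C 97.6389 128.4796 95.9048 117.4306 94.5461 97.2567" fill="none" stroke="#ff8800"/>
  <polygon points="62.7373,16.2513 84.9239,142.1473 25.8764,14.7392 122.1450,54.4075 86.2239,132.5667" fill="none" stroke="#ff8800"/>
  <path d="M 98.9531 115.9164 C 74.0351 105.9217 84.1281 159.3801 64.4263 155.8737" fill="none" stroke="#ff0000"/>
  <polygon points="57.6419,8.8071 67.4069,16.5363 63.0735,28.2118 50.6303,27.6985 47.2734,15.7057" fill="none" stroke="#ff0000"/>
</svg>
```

(Gcodetools for Inkscape — laser output)
G21
G90
G0 X95.6170 Y70.2251
M4 S240
G1 X96.5399 Y61.3020 F2196
G1 X95.8769 Y67.2340
G1 X94.5461 Y83.6353
M5
G0 X62.7373 Y164.6407
M4 S240
G1 X84.9239 Y38.7447 F2196
G1 X25.8764 Y166.1528
G1 X122.1450 Y126.4845
G1 X86.2239 Y48.3253
G1 X62.7373 Y164.6407
M5
G0 X98.9531 Y64.9756
M4 S610
G1 X83.3052 Y58.2792 F1974
G1 X76.5967 Y36.0402
G1 X64.4263 Y25.0183
M5
G0 X57.6419 Y172.0849
M4 S610
G1 X67.4069 Y164.3557 F1974
G1 X63.0735 Y152.6802
G1 X50.6303 Y153.1935
G1 X47.2734 Y165.1863
G1 X57.6419 Y172.0849
M5
G0 X0.0000 Y0.0000

viewBox `0 0 196.9878 180.8920` with mm width/height → 1 unit = 1 mm. Flip: y_m = 180.8920 − y_svg.

**Shape 1** — `<path>` cubic bezier, stroke `#ff8800` → engrave (S240, F2196). Control points (SVG): P0=(95.6170,110.6669), P1=(97.6389,128.4796), P2=(95.9048,117.4306), P3=(94.5461,97.2567); sampled at t=k/3. Machine vertices: (95.6170,70.2251) → (96.5399,61.3020) → (95.8769,67.2340) → (94.5461,83.6353). Open path.

**Shape 2** — `<polygon>` closed polygon, stroke `#ff8800` → engrave (S240, F2196). Machine vertices: (62.7373,164.6407) → (84.9239,38.7447) → (25.8764,166.1528) → (122.1450,126.4845) → (86.2239,48.3253) → (62.7373,164.6407). Closed: final G1 returns to the first vertex.

**Shape 3** — `<path>` cubic bezier, stroke `#ff0000` → score (S610, F1974). Control points (SVG): P0=(98.9531,115.9164), P1=(74.0351,105.9217), P2=(84.1281,159.3801), P3=(64.4263,155.8737); sampled at t=k/3. Machine vertices: (98.9531,64.9756) → (83.3052,58.2792) → (76.5967,36.0402) → (64.4263,25.0183). Open path.

**Shape 4** — `<polygon>` regular polygon, stroke `#ff0000` → score (S610, F1974). Machine vertices: (57.6419,172.0849) → (67.4069,164.3557) → (63.0735,152.6802) → (50.6303,153.1935) → (47.2734,165.1863) → (57.6419,172.0849). Closed: final G1 returns to the first vertex.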